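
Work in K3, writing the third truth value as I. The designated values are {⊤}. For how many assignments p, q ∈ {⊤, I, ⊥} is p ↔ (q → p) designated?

Designated under: (p=⊤, q=⊤); (p=⊤, q=I); (p=⊤, q=⊥); (p=⊥, q=⊤).

4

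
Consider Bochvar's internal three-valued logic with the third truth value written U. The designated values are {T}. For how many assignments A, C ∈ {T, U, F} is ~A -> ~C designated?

Designated under: (A=T, C=T); (A=T, C=F); (A=F, C=F).

3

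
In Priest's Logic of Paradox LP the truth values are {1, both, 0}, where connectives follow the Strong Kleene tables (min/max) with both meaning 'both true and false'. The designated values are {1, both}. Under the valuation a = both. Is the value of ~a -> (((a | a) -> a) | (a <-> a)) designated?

Yes

~a = ~both = both
a | a = both | both = both
(a | a) -> a = both -> both = both  [~both | both]
a <-> a = both <-> both = both
((a | a) -> a) | (a <-> a) = both | both = both
~a -> (((a | a) -> a) | (a <-> a)) = both -> both = both
both ∈ {1, both}.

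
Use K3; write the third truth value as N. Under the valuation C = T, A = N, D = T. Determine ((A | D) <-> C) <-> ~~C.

T

A | D = N | T = T
(A | D) <-> C = T <-> T = T
~C = ~T = F
~~C = ~F = T
((A | D) <-> C) <-> ~~C = T <-> T = T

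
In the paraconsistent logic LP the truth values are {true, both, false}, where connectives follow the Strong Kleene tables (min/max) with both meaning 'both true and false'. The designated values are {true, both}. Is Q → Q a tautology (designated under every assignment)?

Every assignment of Q over {true, both, false} gives a value in {true, both}.
In particular, with Q=both: Q → Q = both.

Yes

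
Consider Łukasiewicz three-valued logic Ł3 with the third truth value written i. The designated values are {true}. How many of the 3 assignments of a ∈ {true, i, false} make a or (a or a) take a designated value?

1

a=true: true ✓
a=i: i ·
a=false: false ·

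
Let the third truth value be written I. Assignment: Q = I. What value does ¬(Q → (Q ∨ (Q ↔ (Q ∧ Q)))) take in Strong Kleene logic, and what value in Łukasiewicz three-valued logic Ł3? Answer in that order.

I; false

In Strong Kleene logic: Q ∧ Q = I ∧ I = I
Q ↔ (Q ∧ Q) = I ↔ I = I
Q ∨ (Q ↔ (Q ∧ Q)) = I ∨ I = I
Q → (Q ∨ (Q ↔ (Q ∧ Q))) = I → I = I  [¬I ∨ I]
¬(Q → (Q ∨ (Q ↔ (Q ∧ Q)))) = ¬I = I
In Łukasiewicz three-valued logic Ł3: Q ∧ Q = I ∧ I = I
Q ↔ (Q ∧ Q) = I ↔ I = true  [1 − |½−½|]
Q ∨ (Q ↔ (Q ∧ Q)) = I ∨ true = true
Q → (Q ∨ (Q ↔ (Q ∧ Q))) = I → true = true
¬(Q → (Q ∨ (Q ↔ (Q ∧ Q)))) = ¬true = false
They differ because Strong Kleene logic and Łukasiewicz three-valued logic Ł3 treat I differently under implication.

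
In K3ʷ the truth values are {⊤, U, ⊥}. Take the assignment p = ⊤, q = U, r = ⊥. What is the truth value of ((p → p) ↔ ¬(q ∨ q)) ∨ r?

U

p → p = ⊤ → ⊤ = ⊤
q ∨ q = U ∨ U = U
¬(q ∨ q) = ¬U = U
(p → p) ↔ ¬(q ∨ q) = ⊤ ↔ U = U
((p → p) ↔ ¬(q ∨ q)) ∨ r = U ∨ ⊥ = U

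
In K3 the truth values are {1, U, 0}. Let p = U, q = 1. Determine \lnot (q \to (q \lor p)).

q \lor p = 1 \lor U = 1
q \to (q \lor p) = 1 \to 1 = 1
\lnot (q \to (q \lor p)) = \lnot 1 = 0

0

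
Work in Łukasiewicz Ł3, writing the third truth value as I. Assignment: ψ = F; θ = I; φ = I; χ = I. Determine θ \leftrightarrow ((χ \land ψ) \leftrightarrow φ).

T

χ \land ψ = I \land F = F
(χ \land ψ) \leftrightarrow φ = F \leftrightarrow I = I  [1 − |0−½|]
θ \leftrightarrow ((χ \land ψ) \leftrightarrow φ) = I \leftrightarrow I = T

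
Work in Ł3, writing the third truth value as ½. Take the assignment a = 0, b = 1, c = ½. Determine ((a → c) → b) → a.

a → c = 0 → ½ = 1  [min(1, 1−0+½)]
(a → c) → b = 1 → 1 = 1
((a → c) → b) → a = 1 → 0 = 0

0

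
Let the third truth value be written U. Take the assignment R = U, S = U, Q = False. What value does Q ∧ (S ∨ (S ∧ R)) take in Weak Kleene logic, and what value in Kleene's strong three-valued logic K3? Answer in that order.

In Weak Kleene logic: S ∧ R = U ∧ U = U
S ∨ (S ∧ R) = U ∨ U = U
Q ∧ (S ∨ (S ∧ R)) = False ∧ U = U
In Kleene's strong three-valued logic K3: S ∧ R = U ∧ U = U
S ∨ (S ∧ R) = U ∨ U = U
Q ∧ (S ∨ (S ∧ R)) = False ∧ U = False
They differ because Weak Kleene logic and Kleene's strong three-valued logic K3 treat U differently under the binary connectives.

U; False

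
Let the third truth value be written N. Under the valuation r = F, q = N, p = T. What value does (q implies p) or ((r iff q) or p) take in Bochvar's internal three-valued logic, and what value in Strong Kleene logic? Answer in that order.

N; T

In Bochvar's internal three-valued logic: q implies p = N implies T = N
r iff q = F iff N = N
(r iff q) or p = N or T = N
(q implies p) or ((r iff q) or p) = N or N = N
In Strong Kleene logic: q implies p = N implies T = T  [not N or T]
r iff q = F iff N = N
(r iff q) or p = N or T = T
(q implies p) or ((r iff q) or p) = T or T = T
They differ because Bochvar's internal three-valued logic and Strong Kleene logic treat N differently under the binary connectives.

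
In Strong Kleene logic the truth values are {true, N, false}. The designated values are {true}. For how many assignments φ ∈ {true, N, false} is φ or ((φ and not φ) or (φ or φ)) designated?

1

φ=true: true ✓
φ=N: N ·
φ=false: false ·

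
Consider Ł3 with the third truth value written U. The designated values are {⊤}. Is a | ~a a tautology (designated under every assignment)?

No

Countermodel: a=U gives U, which is not designated.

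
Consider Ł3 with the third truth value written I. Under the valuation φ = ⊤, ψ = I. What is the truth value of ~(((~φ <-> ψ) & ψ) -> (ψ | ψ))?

~φ = ~⊤ = ⊥
~φ <-> ψ = ⊥ <-> I = I  [1 − |0−½|]
(~φ <-> ψ) & ψ = I & I = I
ψ | ψ = I | I = I
((~φ <-> ψ) & ψ) -> (ψ | ψ) = I -> I = ⊤
~(((~φ <-> ψ) & ψ) -> (ψ | ψ)) = ~⊤ = ⊥

⊥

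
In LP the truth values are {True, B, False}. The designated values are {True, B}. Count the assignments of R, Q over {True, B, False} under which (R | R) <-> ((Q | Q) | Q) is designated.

7

Of the 9 assignments, 7 give a value in {True, B}.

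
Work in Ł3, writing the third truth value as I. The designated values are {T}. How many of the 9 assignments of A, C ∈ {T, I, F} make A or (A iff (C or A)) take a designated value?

Of the 9 assignments, 6 give a value in {T}.

6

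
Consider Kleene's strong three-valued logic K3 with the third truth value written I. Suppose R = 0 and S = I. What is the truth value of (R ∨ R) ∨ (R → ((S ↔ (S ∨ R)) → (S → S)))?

R ∨ R = 0 ∨ 0 = 0
S ∨ R = I ∨ 0 = I
S ↔ (S ∨ R) = I ↔ I = I
S → S = I → I = I  [¬I ∨ I]
(S ↔ (S ∨ R)) → (S → S) = I → I = I
R → ((S ↔ (S ∨ R)) → (S → S)) = 0 → I = 1
(R ∨ R) ∨ (R → ((S ↔ (S ∨ R)) → (S → S))) = 0 ∨ 1 = 1

1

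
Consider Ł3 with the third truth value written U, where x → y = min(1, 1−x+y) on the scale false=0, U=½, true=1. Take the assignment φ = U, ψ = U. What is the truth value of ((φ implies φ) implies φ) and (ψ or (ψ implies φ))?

U

φ implies φ = U implies U = true
(φ implies φ) implies φ = true implies U = U
ψ implies φ = U implies U = true
ψ or (ψ implies φ) = U or true = true
((φ implies φ) implies φ) and (ψ or (ψ implies φ)) = U and true = U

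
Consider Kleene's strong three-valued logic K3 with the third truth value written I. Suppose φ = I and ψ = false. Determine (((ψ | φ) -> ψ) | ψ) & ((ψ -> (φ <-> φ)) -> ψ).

false

ψ | φ = false | I = I
(ψ | φ) -> ψ = I -> false = I
((ψ | φ) -> ψ) | ψ = I | false = I
φ <-> φ = I <-> I = I
ψ -> (φ <-> φ) = false -> I = true
(ψ -> (φ <-> φ)) -> ψ = true -> false = false
(((ψ | φ) -> ψ) | ψ) & ((ψ -> (φ <-> φ)) -> ψ) = I & false = false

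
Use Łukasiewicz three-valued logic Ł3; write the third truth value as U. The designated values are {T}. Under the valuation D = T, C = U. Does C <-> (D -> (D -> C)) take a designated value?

D -> C = T -> U = U
D -> (D -> C) = T -> U = U
C <-> (D -> (D -> C)) = U <-> U = T
T ∈ {T}.

Yes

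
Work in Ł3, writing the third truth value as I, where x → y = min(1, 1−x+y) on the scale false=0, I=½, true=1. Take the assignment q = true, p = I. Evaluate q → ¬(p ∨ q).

p ∨ q = I ∨ true = true
¬(p ∨ q) = ¬true = false
q → ¬(p ∨ q) = true → false = false

false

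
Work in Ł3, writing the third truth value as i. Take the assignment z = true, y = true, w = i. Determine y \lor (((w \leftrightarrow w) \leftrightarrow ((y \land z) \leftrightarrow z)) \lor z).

true

w \leftrightarrow w = i \leftrightarrow i = true
y \land z = true \land true = true
(y \land z) \leftrightarrow z = true \leftrightarrow true = true
(w \leftrightarrow w) \leftrightarrow ((y \land z) \leftrightarrow z) = true \leftrightarrow true = true
((w \leftrightarrow w) \leftrightarrow ((y \land z) \leftrightarrow z)) \lor z = true \lor true = true
y \lor (((w \leftrightarrow w) \leftrightarrow ((y \land z) \leftrightarrow z)) \lor z) = true \lor true = true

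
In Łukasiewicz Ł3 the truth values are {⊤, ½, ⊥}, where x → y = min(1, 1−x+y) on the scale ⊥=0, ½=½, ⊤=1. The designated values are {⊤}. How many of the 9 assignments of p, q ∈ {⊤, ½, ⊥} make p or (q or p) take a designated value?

Of the 9 assignments, 5 give a value in {⊤}.

5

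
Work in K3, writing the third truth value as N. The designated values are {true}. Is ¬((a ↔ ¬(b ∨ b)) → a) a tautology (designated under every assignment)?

No

Countermodel: a=true, b=true gives false, which is not designated.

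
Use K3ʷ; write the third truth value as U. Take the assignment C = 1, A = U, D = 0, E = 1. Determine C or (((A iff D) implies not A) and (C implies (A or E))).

A iff D = U iff 0 = U
not A = not U = U
(A iff D) implies not A = U implies U = U
A or E = U or 1 = U
C implies (A or E) = 1 implies U = U
((A iff D) implies not A) and (C implies (A or E)) = U and U = U
C or (((A iff D) implies not A) and (C implies (A or E))) = 1 or U = U

U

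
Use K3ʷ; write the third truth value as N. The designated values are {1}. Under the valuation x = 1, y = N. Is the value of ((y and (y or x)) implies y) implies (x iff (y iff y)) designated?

No

y or x = N or 1 = N
y and (y or x) = N and N = N
(y and (y or x)) implies y = N implies N = N
y iff y = N iff N = N
x iff (y iff y) = 1 iff N = N
((y and (y or x)) implies y) implies (x iff (y iff y)) = N implies N = N
N ∉ {1}.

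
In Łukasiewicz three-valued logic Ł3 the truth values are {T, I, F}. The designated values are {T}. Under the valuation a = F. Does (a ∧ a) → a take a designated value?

Yes

a ∧ a = F ∧ F = F
(a ∧ a) → a = F → F = T
T ∈ {T}.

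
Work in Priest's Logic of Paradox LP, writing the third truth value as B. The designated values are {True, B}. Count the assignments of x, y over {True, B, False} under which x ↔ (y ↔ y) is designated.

Of the 9 assignments, 7 give a value in {True, B}.

7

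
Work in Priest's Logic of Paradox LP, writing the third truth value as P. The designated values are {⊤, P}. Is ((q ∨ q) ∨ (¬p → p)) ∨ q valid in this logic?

No

Countermodel: q=⊥, p=⊥ gives ⊥, which is not designated.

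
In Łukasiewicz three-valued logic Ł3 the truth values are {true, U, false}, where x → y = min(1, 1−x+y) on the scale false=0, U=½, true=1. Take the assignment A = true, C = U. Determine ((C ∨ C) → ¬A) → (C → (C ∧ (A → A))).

C ∨ C = U ∨ U = U
¬A = ¬true = false
(C ∨ C) → ¬A = U → false = U  [min(1, 1−½+0)]
A → A = true → true = true
C ∧ (A → A) = U ∧ true = U
C → (C ∧ (A → A)) = U → U = true
((C ∨ C) → ¬A) → (C → (C ∧ (A → A))) = U → true = true

true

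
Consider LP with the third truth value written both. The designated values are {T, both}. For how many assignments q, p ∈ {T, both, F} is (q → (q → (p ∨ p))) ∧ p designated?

6

Of the 9 assignments, 6 give a value in {T, both}.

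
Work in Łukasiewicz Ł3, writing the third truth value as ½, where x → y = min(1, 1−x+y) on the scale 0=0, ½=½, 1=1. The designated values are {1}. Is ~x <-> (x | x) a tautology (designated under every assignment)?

No

Countermodel: x=1 gives 0, which is not designated.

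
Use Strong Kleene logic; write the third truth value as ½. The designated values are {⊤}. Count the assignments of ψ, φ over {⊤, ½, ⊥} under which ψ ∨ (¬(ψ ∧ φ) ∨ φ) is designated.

Of the 9 assignments, 8 give a value in {⊤}.

8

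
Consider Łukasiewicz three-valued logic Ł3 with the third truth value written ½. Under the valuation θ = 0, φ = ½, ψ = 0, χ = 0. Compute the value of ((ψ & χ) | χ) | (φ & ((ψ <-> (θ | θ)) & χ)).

ψ & χ = 0 & 0 = 0
(ψ & χ) | χ = 0 | 0 = 0
θ | θ = 0 | 0 = 0
ψ <-> (θ | θ) = 0 <-> 0 = 1
(ψ <-> (θ | θ)) & χ = 1 & 0 = 0
φ & ((ψ <-> (θ | θ)) & χ) = ½ & 0 = 0
((ψ & χ) | χ) | (φ & ((ψ <-> (θ | θ)) & χ)) = 0 | 0 = 0

0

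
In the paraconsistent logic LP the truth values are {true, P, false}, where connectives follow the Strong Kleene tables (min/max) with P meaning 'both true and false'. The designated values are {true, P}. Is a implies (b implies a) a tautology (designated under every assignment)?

Yes

Every assignment of a, b over {true, P, false} gives a value in {true, P}.
In particular, with a=P, b=P: a implies (b implies a) = P.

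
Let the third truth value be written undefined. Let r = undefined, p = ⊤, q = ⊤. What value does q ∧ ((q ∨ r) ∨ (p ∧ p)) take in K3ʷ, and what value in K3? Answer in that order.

undefined; ⊤

In K3ʷ: q ∨ r = ⊤ ∨ undefined = undefined
p ∧ p = ⊤ ∧ ⊤ = ⊤
(q ∨ r) ∨ (p ∧ p) = undefined ∨ ⊤ = undefined
q ∧ ((q ∨ r) ∨ (p ∧ p)) = ⊤ ∧ undefined = undefined
In K3: q ∨ r = ⊤ ∨ undefined = ⊤
p ∧ p = ⊤ ∧ ⊤ = ⊤
(q ∨ r) ∨ (p ∧ p) = ⊤ ∨ ⊤ = ⊤
q ∧ ((q ∨ r) ∨ (p ∧ p)) = ⊤ ∧ ⊤ = ⊤
They differ because K3ʷ and K3 treat undefined differently under the binary connectives.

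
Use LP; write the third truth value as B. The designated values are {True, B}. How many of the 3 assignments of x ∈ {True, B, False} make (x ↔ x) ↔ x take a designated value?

2

x=True: True ✓
x=B: B ✓
x=False: False ·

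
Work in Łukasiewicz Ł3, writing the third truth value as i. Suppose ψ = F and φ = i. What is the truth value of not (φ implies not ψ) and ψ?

not ψ = not F = T
φ implies not ψ = i implies T = T
not (φ implies not ψ) = not T = F
not (φ implies not ψ) and ψ = F and F = F

F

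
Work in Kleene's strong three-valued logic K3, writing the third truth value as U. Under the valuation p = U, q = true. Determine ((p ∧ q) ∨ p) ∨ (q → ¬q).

p ∧ q = U ∧ true = U
(p ∧ q) ∨ p = U ∨ U = U
¬q = ¬true = false
q → ¬q = true → false = false
((p ∧ q) ∨ p) ∨ (q → ¬q) = U ∨ false = U

U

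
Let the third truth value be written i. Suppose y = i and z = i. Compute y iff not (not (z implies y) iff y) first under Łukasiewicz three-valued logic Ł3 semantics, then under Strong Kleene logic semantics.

1; i

In Łukasiewicz three-valued logic Ł3: z implies y = i implies i = 1  [min(1, 1−½+½)]
not (z implies y) = not 1 = 0
not (z implies y) iff y = 0 iff i = i
not (not (z implies y) iff y) = not i = i
y iff not (not (z implies y) iff y) = i iff i = 1
In Strong Kleene logic: z implies y = i implies i = i  [not i or i]
not (z implies y) = not i = i
not (z implies y) iff y = i iff i = i
not (not (z implies y) iff y) = not i = i
y iff not (not (z implies y) iff y) = i iff i = i
They differ because Łukasiewicz three-valued logic Ł3 and Strong Kleene logic treat i differently under implication.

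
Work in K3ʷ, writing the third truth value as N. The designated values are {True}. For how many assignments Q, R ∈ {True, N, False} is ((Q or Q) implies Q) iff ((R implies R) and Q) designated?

2

Designated under: (Q=True, R=True); (Q=True, R=False).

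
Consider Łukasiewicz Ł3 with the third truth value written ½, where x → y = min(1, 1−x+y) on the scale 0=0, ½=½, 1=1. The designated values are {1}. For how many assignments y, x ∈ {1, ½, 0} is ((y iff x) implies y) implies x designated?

6

Of the 9 assignments, 6 give a value in {1}.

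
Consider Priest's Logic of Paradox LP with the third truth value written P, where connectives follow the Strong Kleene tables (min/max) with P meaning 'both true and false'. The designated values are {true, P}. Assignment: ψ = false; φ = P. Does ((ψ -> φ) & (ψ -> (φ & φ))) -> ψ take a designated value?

No

ψ -> φ = false -> P = true  [~false | P]
φ & φ = P & P = P
ψ -> (φ & φ) = false -> P = true
(ψ -> φ) & (ψ -> (φ & φ)) = true & true = true
((ψ -> φ) & (ψ -> (φ & φ))) -> ψ = true -> false = false
false ∉ {true, P}.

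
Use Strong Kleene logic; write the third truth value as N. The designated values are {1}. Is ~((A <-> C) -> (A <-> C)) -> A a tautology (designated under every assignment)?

No

Countermodel: A=N, C=1 gives N, which is not designated.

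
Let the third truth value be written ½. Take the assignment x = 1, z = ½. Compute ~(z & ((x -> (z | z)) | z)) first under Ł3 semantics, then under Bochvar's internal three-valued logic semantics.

In Ł3: z | z = ½ | ½ = ½
x -> (z | z) = 1 -> ½ = ½  [min(1, 1−1+½)]
(x -> (z | z)) | z = ½ | ½ = ½
z & ((x -> (z | z)) | z) = ½ & ½ = ½
~(z & ((x -> (z | z)) | z)) = ~½ = ½
In Bochvar's internal three-valued logic: z | z = ½ | ½ = ½
x -> (z | z) = 1 -> ½ = ½  [any arg is the third value ⇒ result is the third value]
(x -> (z | z)) | z = ½ | ½ = ½
z & ((x -> (z | z)) | z) = ½ & ½ = ½
~(z & ((x -> (z | z)) | z)) = ~½ = ½

½; ½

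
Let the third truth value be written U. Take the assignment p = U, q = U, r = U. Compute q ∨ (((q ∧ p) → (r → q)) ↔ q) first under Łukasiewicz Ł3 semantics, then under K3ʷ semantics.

U; U

In Łukasiewicz Ł3: q ∧ p = U ∧ U = U
r → q = U → U = true
(q ∧ p) → (r → q) = U → true = true
((q ∧ p) → (r → q)) ↔ q = true ↔ U = U
q ∨ (((q ∧ p) → (r → q)) ↔ q) = U ∨ U = U
In K3ʷ: q ∧ p = U ∧ U = U
r → q = U → U = U  [any arg is the third value ⇒ result is the third value]
(q ∧ p) → (r → q) = U → U = U
((q ∧ p) → (r → q)) ↔ q = U ↔ U = U
q ∨ (((q ∧ p) → (r → q)) ↔ q) = U ∨ U = U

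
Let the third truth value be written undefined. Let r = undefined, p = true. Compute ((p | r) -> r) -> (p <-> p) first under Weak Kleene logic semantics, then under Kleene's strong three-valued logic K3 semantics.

undefined; true

In Weak Kleene logic: p | r = true | undefined = undefined
(p | r) -> r = undefined -> undefined = undefined  [any arg is the third value ⇒ result is the third value]
p <-> p = true <-> true = true
((p | r) -> r) -> (p <-> p) = undefined -> true = undefined
In Kleene's strong three-valued logic K3: p | r = true | undefined = true
(p | r) -> r = true -> undefined = undefined  [~true | undefined]
p <-> p = true <-> true = true
((p | r) -> r) -> (p <-> p) = undefined -> true = true
They differ because Weak Kleene logic and Kleene's strong three-valued logic K3 treat undefined differently under the binary connectives.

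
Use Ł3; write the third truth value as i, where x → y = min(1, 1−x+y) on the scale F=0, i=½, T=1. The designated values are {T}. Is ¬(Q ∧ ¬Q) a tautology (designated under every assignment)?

Countermodel: Q=i gives i, which is not designated.

No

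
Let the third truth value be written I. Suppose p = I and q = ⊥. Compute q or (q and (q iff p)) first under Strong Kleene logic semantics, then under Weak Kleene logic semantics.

⊥; I

In Strong Kleene logic: q iff p = ⊥ iff I = I
q and (q iff p) = ⊥ and I = ⊥
q or (q and (q iff p)) = ⊥ or ⊥ = ⊥
In Weak Kleene logic: q iff p = ⊥ iff I = I
q and (q iff p) = ⊥ and I = I
q or (q and (q iff p)) = ⊥ or I = I
They differ because Strong Kleene logic and Weak Kleene logic treat I differently under the binary connectives.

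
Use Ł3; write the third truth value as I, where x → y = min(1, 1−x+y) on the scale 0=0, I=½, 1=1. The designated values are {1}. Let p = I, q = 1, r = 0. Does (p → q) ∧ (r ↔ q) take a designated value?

p → q = I → 1 = 1  [min(1, 1−½+1)]
r ↔ q = 0 ↔ 1 = 0
(p → q) ∧ (r ↔ q) = 1 ∧ 0 = 0
0 ∉ {1}.

No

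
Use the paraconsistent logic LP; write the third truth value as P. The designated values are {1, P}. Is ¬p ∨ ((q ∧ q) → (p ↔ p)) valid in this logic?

Every assignment of p, q over {1, P, 0} gives a value in {1, P}.
In particular, with p=P, q=P: ¬p ∨ ((q ∧ q) → (p ↔ p)) = P.

Yes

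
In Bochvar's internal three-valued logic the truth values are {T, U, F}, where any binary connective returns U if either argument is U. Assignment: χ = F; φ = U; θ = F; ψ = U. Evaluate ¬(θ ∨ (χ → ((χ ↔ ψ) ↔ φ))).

χ ↔ ψ = F ↔ U = U
(χ ↔ ψ) ↔ φ = U ↔ U = U
χ → ((χ ↔ ψ) ↔ φ) = F → U = U
θ ∨ (χ → ((χ ↔ ψ) ↔ φ)) = F ∨ U = U
¬(θ ∨ (χ → ((χ ↔ ψ) ↔ φ))) = ¬U = U

U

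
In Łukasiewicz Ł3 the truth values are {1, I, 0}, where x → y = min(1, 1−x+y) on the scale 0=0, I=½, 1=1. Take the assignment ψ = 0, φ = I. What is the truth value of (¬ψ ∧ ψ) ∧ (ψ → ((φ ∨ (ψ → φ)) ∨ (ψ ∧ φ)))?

¬ψ = ¬0 = 1
¬ψ ∧ ψ = 1 ∧ 0 = 0
ψ → φ = 0 → I = 1  [min(1, 1−0+½)]
φ ∨ (ψ → φ) = I ∨ 1 = 1
ψ ∧ φ = 0 ∧ I = 0
(φ ∨ (ψ → φ)) ∨ (ψ ∧ φ) = 1 ∨ 0 = 1
ψ → ((φ ∨ (ψ → φ)) ∨ (ψ ∧ φ)) = 0 → 1 = 1
(¬ψ ∧ ψ) ∧ (ψ → ((φ ∨ (ψ → φ)) ∨ (ψ ∧ φ))) = 0 ∧ 1 = 0

0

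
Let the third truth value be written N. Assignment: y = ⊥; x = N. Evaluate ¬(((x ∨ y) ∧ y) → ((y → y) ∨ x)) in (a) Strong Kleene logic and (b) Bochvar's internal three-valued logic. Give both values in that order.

In Strong Kleene logic: x ∨ y = N ∨ ⊥ = N
(x ∨ y) ∧ y = N ∧ ⊥ = ⊥
y → y = ⊥ → ⊥ = ⊤
(y → y) ∨ x = ⊤ ∨ N = ⊤
((x ∨ y) ∧ y) → ((y → y) ∨ x) = ⊥ → ⊤ = ⊤
¬(((x ∨ y) ∧ y) → ((y → y) ∨ x)) = ¬⊤ = ⊥
In Bochvar's internal three-valued logic: x ∨ y = N ∨ ⊥ = N
(x ∨ y) ∧ y = N ∧ ⊥ = N
y → y = ⊥ → ⊥ = ⊤
(y → y) ∨ x = ⊤ ∨ N = N
((x ∨ y) ∧ y) → ((y → y) ∨ x) = N → N = N
¬(((x ∨ y) ∧ y) → ((y → y) ∨ x)) = ¬N = N
They differ because Strong Kleene logic and Bochvar's internal three-valued logic treat N differently under the binary connectives.

⊥; N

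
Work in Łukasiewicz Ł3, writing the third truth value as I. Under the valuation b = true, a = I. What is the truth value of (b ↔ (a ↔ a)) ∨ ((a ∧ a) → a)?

a ↔ a = I ↔ I = true  [1 − |½−½|]
b ↔ (a ↔ a) = true ↔ true = true
a ∧ a = I ∧ I = I
(a ∧ a) → a = I → I = true
(b ↔ (a ↔ a)) ∨ ((a ∧ a) → a) = true ∨ true = true

true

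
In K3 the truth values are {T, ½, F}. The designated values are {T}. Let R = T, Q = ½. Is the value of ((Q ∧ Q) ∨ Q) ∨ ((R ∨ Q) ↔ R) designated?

Yes

Q ∧ Q = ½ ∧ ½ = ½
(Q ∧ Q) ∨ Q = ½ ∨ ½ = ½
R ∨ Q = T ∨ ½ = T
(R ∨ Q) ↔ R = T ↔ T = T
((Q ∧ Q) ∨ Q) ∨ ((R ∨ Q) ↔ R) = ½ ∨ T = T
T ∈ {T}.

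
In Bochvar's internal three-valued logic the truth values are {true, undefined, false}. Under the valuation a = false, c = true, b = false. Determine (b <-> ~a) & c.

false

~a = ~false = true
b <-> ~a = false <-> true = false
(b <-> ~a) & c = false & true = false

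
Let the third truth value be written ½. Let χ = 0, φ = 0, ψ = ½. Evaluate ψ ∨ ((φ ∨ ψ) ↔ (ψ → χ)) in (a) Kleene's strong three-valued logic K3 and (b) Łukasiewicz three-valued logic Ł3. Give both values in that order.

½; 1

In Kleene's strong three-valued logic K3: φ ∨ ψ = 0 ∨ ½ = ½
ψ → χ = ½ → 0 = ½
(φ ∨ ψ) ↔ (ψ → χ) = ½ ↔ ½ = ½
ψ ∨ ((φ ∨ ψ) ↔ (ψ → χ)) = ½ ∨ ½ = ½
In Łukasiewicz three-valued logic Ł3: φ ∨ ψ = 0 ∨ ½ = ½
ψ → χ = ½ → 0 = ½  [min(1, 1−½+0)]
(φ ∨ ψ) ↔ (ψ → χ) = ½ ↔ ½ = 1
ψ ∨ ((φ ∨ ψ) ↔ (ψ → χ)) = ½ ∨ 1 = 1
They differ because Kleene's strong three-valued logic K3 and Łukasiewicz three-valued logic Ł3 treat ½ differently under implication.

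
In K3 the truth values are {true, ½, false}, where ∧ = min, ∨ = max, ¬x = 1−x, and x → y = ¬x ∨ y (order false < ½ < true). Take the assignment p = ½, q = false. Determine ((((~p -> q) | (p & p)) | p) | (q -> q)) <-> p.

~p = ~½ = ½
~p -> q = ½ -> false = ½
p & p = ½ & ½ = ½
(~p -> q) | (p & p) = ½ | ½ = ½
((~p -> q) | (p & p)) | p = ½ | ½ = ½
q -> q = false -> false = true
(((~p -> q) | (p & p)) | p) | (q -> q) = ½ | true = true
((((~p -> q) | (p & p)) | p) | (q -> q)) <-> p = true <-> ½ = ½

½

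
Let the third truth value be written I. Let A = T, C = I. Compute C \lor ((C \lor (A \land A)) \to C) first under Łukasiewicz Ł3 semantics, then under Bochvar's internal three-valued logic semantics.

In Łukasiewicz Ł3: A \land A = T \land T = T
C \lor (A \land A) = I \lor T = T
(C \lor (A \land A)) \to C = T \to I = I  [min(1, 1−1+½)]
C \lor ((C \lor (A \land A)) \to C) = I \lor I = I
In Bochvar's internal three-valued logic: A \land A = T \land T = T
C \lor (A \land A) = I \lor T = I
(C \lor (A \land A)) \to C = I \to I = I  [any arg is the third value ⇒ result is the third value]
C \lor ((C \lor (A \land A)) \to C) = I \lor I = I

I; I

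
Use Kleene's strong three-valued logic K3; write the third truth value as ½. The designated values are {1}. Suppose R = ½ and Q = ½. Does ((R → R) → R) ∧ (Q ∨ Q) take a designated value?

R → R = ½ → ½ = ½  [¬½ ∨ ½]
(R → R) → R = ½ → ½ = ½
Q ∨ Q = ½ ∨ ½ = ½
((R → R) → R) ∧ (Q ∨ Q) = ½ ∧ ½ = ½
½ ∉ {1}.

No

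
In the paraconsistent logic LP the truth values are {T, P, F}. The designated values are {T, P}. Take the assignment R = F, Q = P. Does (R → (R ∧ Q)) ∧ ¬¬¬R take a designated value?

R ∧ Q = F ∧ P = F
R → (R ∧ Q) = F → F = T
¬R = ¬F = T
¬¬R = ¬T = F
¬¬¬R = ¬F = T
(R → (R ∧ Q)) ∧ ¬¬¬R = T ∧ T = T
T ∈ {T, P}.

Yes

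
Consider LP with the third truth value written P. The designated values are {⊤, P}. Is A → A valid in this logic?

Every assignment of A over {⊤, P, ⊥} gives a value in {⊤, P}.
In particular, with A=P: A → A = P.

Yes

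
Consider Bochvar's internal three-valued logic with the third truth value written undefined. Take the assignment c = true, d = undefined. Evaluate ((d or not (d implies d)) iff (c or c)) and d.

d implies d = undefined implies undefined = undefined  [any arg is the third value ⇒ result is the third value]
not (d implies d) = not undefined = undefined
d or not (d implies d) = undefined or undefined = undefined
c or c = true or true = true
(d or not (d implies d)) iff (c or c) = undefined iff true = undefined
((d or not (d implies d)) iff (c or c)) and d = undefined and undefined = undefined

undefined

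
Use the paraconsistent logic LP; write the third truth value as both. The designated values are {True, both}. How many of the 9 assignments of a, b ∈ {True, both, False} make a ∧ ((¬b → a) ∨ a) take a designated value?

6

Of the 9 assignments, 6 give a value in {True, both}.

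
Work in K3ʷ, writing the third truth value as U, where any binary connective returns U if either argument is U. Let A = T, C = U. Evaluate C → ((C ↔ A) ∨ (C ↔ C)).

C ↔ A = U ↔ T = U
C ↔ C = U ↔ U = U
(C ↔ A) ∨ (C ↔ C) = U ∨ U = U
C → ((C ↔ A) ∨ (C ↔ C)) = U → U = U  [any arg is the third value ⇒ result is the third value]

U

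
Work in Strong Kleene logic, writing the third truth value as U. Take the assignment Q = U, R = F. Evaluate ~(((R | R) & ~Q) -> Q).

R | R = F | F = F
~Q = ~U = U
(R | R) & ~Q = F & U = F
((R | R) & ~Q) -> Q = F -> U = T  [~F | U]
~(((R | R) & ~Q) -> Q) = ~T = F

F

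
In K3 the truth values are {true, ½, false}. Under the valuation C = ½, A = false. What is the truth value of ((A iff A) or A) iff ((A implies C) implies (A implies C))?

A iff A = false iff false = true
(A iff A) or A = true or false = true
A implies C = false implies ½ = true  [not false or ½]
A implies C = false implies ½ = true
(A implies C) implies (A implies C) = true implies true = true
((A iff A) or A) iff ((A implies C) implies (A implies C)) = true iff true = true

true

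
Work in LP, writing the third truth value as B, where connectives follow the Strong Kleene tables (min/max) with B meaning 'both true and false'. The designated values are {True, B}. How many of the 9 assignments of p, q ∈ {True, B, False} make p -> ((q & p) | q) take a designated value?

8

Of the 9 assignments, 8 give a value in {True, B}.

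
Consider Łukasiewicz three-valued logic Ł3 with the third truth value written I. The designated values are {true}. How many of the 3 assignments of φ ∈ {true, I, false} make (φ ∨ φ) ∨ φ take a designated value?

1

φ=true: true ✓
φ=I: I ·
φ=false: false ·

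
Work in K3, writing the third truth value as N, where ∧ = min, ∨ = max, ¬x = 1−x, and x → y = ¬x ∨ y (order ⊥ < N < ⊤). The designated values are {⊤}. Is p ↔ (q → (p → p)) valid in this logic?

No

Countermodel: p=N, q=⊤ gives N, which is not designated.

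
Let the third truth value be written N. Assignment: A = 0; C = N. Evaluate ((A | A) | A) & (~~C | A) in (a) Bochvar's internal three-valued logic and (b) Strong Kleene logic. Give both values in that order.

In Bochvar's internal three-valued logic: A | A = 0 | 0 = 0
(A | A) | A = 0 | 0 = 0
~C = ~N = N
~~C = ~N = N
~~C | A = N | 0 = N
((A | A) | A) & (~~C | A) = 0 & N = N
In Strong Kleene logic: A | A = 0 | 0 = 0
(A | A) | A = 0 | 0 = 0
~C = ~N = N
~~C = ~N = N
~~C | A = N | 0 = N
((A | A) | A) & (~~C | A) = 0 & N = 0
They differ because Bochvar's internal three-valued logic and Strong Kleene logic treat N differently under the binary connectives.

N; 0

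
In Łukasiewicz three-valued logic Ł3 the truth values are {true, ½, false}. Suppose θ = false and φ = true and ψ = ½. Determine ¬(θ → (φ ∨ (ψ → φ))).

false

ψ → φ = ½ → true = true  [min(1, 1−½+1)]
φ ∨ (ψ → φ) = true ∨ true = true
θ → (φ ∨ (ψ → φ)) = false → true = true
¬(θ → (φ ∨ (ψ → φ))) = ¬true = false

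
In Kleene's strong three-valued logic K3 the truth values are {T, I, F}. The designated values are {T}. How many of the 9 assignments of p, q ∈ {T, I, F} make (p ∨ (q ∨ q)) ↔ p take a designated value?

4

Designated under: (p=T, q=T); (p=T, q=I); (p=T, q=F); (p=F, q=F).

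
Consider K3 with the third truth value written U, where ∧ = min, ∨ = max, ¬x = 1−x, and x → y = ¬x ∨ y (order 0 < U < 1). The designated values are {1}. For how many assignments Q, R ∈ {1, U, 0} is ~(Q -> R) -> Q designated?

7

Of the 9 assignments, 7 give a value in {1}.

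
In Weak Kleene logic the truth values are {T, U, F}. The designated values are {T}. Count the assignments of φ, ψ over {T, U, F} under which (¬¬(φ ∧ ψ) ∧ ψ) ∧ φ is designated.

1

Designated under: (φ=T, ψ=T).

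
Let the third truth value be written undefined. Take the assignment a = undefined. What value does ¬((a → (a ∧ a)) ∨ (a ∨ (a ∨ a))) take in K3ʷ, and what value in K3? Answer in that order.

In K3ʷ: a ∧ a = undefined ∧ undefined = undefined
a → (a ∧ a) = undefined → undefined = undefined
a ∨ a = undefined ∨ undefined = undefined
a ∨ (a ∨ a) = undefined ∨ undefined = undefined
(a → (a ∧ a)) ∨ (a ∨ (a ∨ a)) = undefined ∨ undefined = undefined
¬((a → (a ∧ a)) ∨ (a ∨ (a ∨ a))) = ¬undefined = undefined
In K3: a ∧ a = undefined ∧ undefined = undefined
a → (a ∧ a) = undefined → undefined = undefined  [¬undefined ∨ undefined]
a ∨ a = undefined ∨ undefined = undefined
a ∨ (a ∨ a) = undefined ∨ undefined = undefined
(a → (a ∧ a)) ∨ (a ∨ (a ∨ a)) = undefined ∨ undefined = undefined
¬((a → (a ∧ a)) ∨ (a ∨ (a ∨ a))) = ¬undefined = undefined

undefined; undefined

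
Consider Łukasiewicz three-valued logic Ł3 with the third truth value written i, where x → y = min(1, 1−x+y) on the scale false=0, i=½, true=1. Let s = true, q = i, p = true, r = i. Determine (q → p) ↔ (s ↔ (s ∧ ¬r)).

q → p = i → true = true  [min(1, 1−½+1)]
¬r = ¬i = i
s ∧ ¬r = true ∧ i = i
s ↔ (s ∧ ¬r) = true ↔ i = i
(q → p) ↔ (s ↔ (s ∧ ¬r)) = true ↔ i = i

i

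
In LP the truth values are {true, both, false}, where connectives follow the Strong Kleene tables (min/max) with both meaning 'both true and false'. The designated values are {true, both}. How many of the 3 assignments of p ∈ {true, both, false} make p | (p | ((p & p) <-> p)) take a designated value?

3

p=true: true ✓
p=both: both ✓
p=false: true ✓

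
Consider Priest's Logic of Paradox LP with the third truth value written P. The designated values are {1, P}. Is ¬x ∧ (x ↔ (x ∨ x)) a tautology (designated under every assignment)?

No

Countermodel: x=1 gives 0, which is not designated.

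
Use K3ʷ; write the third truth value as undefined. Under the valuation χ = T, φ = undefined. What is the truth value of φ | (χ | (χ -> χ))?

χ -> χ = T -> T = T
χ | (χ -> χ) = T | T = T
φ | (χ | (χ -> χ)) = undefined | T = undefined

undefined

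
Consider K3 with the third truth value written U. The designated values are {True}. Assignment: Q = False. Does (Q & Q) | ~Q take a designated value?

Q & Q = False & False = False
~Q = ~False = True
(Q & Q) | ~Q = False | True = True
True ∈ {True}.

Yes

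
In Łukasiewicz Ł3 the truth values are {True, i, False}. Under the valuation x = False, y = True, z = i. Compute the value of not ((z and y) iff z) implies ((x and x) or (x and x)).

True

z and y = i and True = i
(z and y) iff z = i iff i = True  [1 − |½−½|]
not ((z and y) iff z) = not True = False
x and x = False and False = False
x and x = False and False = False
(x and x) or (x and x) = False or False = False
not ((z and y) iff z) implies ((x and x) or (x and x)) = False implies False = True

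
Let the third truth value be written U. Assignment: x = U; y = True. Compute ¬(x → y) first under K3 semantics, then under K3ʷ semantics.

In K3: x → y = U → True = True  [¬U ∨ True]
¬(x → y) = ¬True = False
In K3ʷ: x → y = U → True = U
¬(x → y) = ¬U = U
They differ because K3 and K3ʷ treat U differently under the binary connectives.

False; U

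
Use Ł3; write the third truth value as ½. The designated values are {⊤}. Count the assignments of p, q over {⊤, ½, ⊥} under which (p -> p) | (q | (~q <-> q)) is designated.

9

Of the 9 assignments, 9 give a value in {⊤}.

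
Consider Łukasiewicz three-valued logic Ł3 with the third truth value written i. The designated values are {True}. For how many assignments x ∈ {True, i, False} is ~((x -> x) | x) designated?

0

x=True: False ·
x=i: False ·
x=False: False ·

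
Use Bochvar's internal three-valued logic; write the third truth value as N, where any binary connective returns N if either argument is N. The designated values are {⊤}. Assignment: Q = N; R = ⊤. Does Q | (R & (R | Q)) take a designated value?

No

R | Q = ⊤ | N = N
R & (R | Q) = ⊤ & N = N
Q | (R & (R | Q)) = N | N = N
N ∉ {⊤}.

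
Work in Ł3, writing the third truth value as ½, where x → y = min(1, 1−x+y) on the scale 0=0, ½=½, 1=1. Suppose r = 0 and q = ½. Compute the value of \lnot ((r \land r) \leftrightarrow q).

½

r \land r = 0 \land 0 = 0
(r \land r) \leftrightarrow q = 0 \leftrightarrow ½ = ½  [1 − |0−½|]
\lnot ((r \land r) \leftrightarrow q) = \lnot ½ = ½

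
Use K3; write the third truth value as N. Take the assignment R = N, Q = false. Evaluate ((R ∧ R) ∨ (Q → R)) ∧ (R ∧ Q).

false

R ∧ R = N ∧ N = N
Q → R = false → N = true  [¬false ∨ N]
(R ∧ R) ∨ (Q → R) = N ∨ true = true
R ∧ Q = N ∧ false = false
((R ∧ R) ∨ (Q → R)) ∧ (R ∧ Q) = true ∧ false = false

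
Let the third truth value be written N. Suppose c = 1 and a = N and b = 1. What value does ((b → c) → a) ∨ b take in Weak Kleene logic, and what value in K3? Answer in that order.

N; 1

In Weak Kleene logic: b → c = 1 → 1 = 1
(b → c) → a = 1 → N = N
((b → c) → a) ∨ b = N ∨ 1 = N
In K3: b → c = 1 → 1 = 1
(b → c) → a = 1 → N = N
((b → c) → a) ∨ b = N ∨ 1 = 1
They differ because Weak Kleene logic and K3 treat N differently under the binary connectives.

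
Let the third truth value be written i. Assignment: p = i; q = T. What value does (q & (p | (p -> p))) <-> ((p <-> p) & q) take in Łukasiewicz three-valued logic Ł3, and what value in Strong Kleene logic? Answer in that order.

T; i

In Łukasiewicz three-valued logic Ł3: p -> p = i -> i = T
p | (p -> p) = i | T = T
q & (p | (p -> p)) = T & T = T
p <-> p = i <-> i = T
(p <-> p) & q = T & T = T
(q & (p | (p -> p))) <-> ((p <-> p) & q) = T <-> T = T
In Strong Kleene logic: p -> p = i -> i = i
p | (p -> p) = i | i = i
q & (p | (p -> p)) = T & i = i
p <-> p = i <-> i = i
(p <-> p) & q = i & T = i
(q & (p | (p -> p))) <-> ((p <-> p) & q) = i <-> i = i
They differ because Łukasiewicz three-valued logic Ł3 and Strong Kleene logic treat i differently under implication.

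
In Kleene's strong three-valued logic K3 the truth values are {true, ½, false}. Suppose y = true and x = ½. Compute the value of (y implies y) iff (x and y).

y implies y = true implies true = true
x and y = ½ and true = ½
(y implies y) iff (x and y) = true iff ½ = ½

½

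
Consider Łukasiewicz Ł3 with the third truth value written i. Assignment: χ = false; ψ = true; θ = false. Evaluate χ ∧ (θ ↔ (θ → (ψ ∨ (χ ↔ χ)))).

false

χ ↔ χ = false ↔ false = true
ψ ∨ (χ ↔ χ) = true ∨ true = true
θ → (ψ ∨ (χ ↔ χ)) = false → true = true
θ ↔ (θ → (ψ ∨ (χ ↔ χ))) = false ↔ true = false
χ ∧ (θ ↔ (θ → (ψ ∨ (χ ↔ χ)))) = false ∧ false = false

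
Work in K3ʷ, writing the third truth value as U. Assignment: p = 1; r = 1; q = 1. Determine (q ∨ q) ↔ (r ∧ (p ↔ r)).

q ∨ q = 1 ∨ 1 = 1
p ↔ r = 1 ↔ 1 = 1
r ∧ (p ↔ r) = 1 ∧ 1 = 1
(q ∨ q) ↔ (r ∧ (p ↔ r)) = 1 ↔ 1 = 1

1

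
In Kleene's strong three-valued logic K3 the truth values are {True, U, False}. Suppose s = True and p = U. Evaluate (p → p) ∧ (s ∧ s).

U

p → p = U → U = U
s ∧ s = True ∧ True = True
(p → p) ∧ (s ∧ s) = U ∧ True = U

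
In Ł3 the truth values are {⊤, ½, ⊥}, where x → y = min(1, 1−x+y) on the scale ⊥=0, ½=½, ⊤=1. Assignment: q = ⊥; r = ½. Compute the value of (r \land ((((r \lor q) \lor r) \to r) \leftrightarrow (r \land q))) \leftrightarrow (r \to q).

½

r \lor q = ½ \lor ⊥ = ½
(r \lor q) \lor r = ½ \lor ½ = ½
((r \lor q) \lor r) \to r = ½ \to ½ = ⊤  [min(1, 1−½+½)]
r \land q = ½ \land ⊥ = ⊥
(((r \lor q) \lor r) \to r) \leftrightarrow (r \land q) = ⊤ \leftrightarrow ⊥ = ⊥
r \land ((((r \lor q) \lor r) \to r) \leftrightarrow (r \land q)) = ½ \land ⊥ = ⊥
r \to q = ½ \to ⊥ = ½
(r \land ((((r \lor q) \lor r) \to r) \leftrightarrow (r \land q))) \leftrightarrow (r \to q) = ⊥ \leftrightarrow ½ = ½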